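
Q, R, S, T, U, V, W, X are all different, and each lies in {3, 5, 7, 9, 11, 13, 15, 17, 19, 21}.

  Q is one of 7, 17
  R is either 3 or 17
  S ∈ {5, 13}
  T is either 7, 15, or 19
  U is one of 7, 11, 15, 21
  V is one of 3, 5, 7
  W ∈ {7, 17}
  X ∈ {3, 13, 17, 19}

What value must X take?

The 2 variables Q and W are confined to {7, 17}, which locks those values in; drop them from R, T, U, V, X.
R's domain is down to {3}, so R = 3. Remove 3 from V, X.
V has just one choice, so V = 5. So S can't be 5.
S must be 13 (only option left). Strike 13 from X.
So X = 19.

19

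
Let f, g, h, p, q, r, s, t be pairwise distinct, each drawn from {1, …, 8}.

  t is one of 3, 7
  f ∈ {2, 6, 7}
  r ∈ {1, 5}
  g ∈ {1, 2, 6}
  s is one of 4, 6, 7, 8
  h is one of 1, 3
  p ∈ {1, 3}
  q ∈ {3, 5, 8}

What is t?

The 8 variables together cover exactly {1, 2, 3, 4, 5, 6, 7, 8} — 8 values for 8 variables — and 4 appears only in s's list, so s = 4.
The 7 still-open variables together cover exactly {1, 2, 3, 5, 6, 7, 8} — 7 values for 7 variables — and 8 appears only in q's list, so q = 8.
The 6 still-open variables together cover exactly {1, 2, 3, 5, 6, 7} — 6 values for 6 variables — and 5 appears only in r's list, so r = 5.
The 2 variables h and p are confined to {1, 3}, which locks those values in; drop them from g, t.
So t = 7.

7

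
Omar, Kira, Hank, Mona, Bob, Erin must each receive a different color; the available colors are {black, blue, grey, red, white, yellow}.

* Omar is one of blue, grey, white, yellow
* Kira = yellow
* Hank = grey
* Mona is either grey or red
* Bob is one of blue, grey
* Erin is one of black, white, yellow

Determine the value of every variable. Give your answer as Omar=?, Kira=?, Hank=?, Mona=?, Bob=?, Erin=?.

Omar=white, Kira=yellow, Hank=grey, Mona=red, Bob=blue, Erin=black

Kira's domain is down to {yellow}, so Kira = yellow. Eliminate yellow elsewhere: Omar, Erin.
That leaves Hank = grey. Strike grey from Omar, Mona, Bob.
Mona must be red (only option left).
Bob must be blue (only option left). Strike blue from Omar.
Omar must be white (only option left). Eliminate white elsewhere: Erin.
Erin's domain is down to {black}, so Erin = black.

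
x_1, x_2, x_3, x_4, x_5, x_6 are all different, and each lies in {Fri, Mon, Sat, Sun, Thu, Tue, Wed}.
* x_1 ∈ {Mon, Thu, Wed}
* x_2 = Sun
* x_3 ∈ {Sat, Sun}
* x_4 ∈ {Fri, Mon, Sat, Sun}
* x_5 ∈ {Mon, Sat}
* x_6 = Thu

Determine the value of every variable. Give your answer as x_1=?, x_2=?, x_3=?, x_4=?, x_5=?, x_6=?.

x_2 has just one choice, so x_2 = Sun. So x_3, x_4 can't be Sun.
x_3 must be Sat (only option left). Strike Sat from x_4, x_5.
That leaves x_5 = Mon. Strike Mon from x_1, x_4.
x_6's domain is down to {Thu}, so x_6 = Thu. So x_1 can't be Thu.
That leaves x_1 = Wed.
x_4's domain is down to {Fri}, so x_4 = Fri.

x_1=Wed, x_2=Sun, x_3=Sat, x_4=Fri, x_5=Mon, x_6=Thu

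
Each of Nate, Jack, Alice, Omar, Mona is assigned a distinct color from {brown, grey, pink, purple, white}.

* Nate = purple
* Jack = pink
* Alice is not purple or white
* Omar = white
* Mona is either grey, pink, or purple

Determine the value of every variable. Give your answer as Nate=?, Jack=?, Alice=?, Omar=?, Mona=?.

Nate=purple, Jack=pink, Alice=brown, Omar=white, Mona=grey

Nate must be purple (only option left). Strike purple from Mona.
That leaves Jack = pink. Eliminate pink elsewhere: Alice, Mona.
That leaves Omar = white.
Mona's domain is down to {grey}, so Mona = grey. Eliminate grey elsewhere: Alice.
Alice must be brown (only option left).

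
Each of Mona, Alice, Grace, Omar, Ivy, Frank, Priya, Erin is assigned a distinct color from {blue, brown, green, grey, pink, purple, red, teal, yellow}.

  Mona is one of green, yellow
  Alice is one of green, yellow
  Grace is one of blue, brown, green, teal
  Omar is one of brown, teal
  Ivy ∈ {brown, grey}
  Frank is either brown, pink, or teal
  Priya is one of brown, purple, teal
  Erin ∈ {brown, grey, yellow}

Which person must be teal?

The 8 variables together cover exactly {blue, brown, green, grey, pink, purple, teal, yellow} — 8 values for 8 variables — and blue appears only in Grace's list, so Grace = blue.
The 7 still-open variables draw from only 7 values {brown, green, grey, pink, purple, teal, yellow}, so each is used; only Frank can be pink, hence Frank = pink.
Among the 6 still-open variables, purple fits only Priya (and all 6 values in {brown, green, grey, purple, teal, yellow} must be used), so Priya = purple.
Among the 5 still-open variables, teal fits only Omar (and all 5 values in {brown, green, grey, teal, yellow} must be used), so Omar = teal.

Omar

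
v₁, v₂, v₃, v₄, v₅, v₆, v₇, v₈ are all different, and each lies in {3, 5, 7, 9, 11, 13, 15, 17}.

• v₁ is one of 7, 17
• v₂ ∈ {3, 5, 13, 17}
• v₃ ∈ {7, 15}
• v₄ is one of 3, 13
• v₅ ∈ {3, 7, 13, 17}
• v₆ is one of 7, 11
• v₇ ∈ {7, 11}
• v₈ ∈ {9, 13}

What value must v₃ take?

Among the 8 variables, 5 fits only v₂ (and all 8 values in {3, 5, 7, 9, 11, 13, 15, 17} must be used), so v₂ = 5.
The 7 still-open variables together cover exactly {3, 7, 9, 11, 13, 15, 17} — 7 values for 7 variables — and 9 appears only in v₈'s list, so v₈ = 9.
The 6 still-open variables together cover exactly {3, 7, 11, 13, 15, 17} — 6 values for 6 variables — and 15 appears only in v₃'s list, so v₃ = 15.

15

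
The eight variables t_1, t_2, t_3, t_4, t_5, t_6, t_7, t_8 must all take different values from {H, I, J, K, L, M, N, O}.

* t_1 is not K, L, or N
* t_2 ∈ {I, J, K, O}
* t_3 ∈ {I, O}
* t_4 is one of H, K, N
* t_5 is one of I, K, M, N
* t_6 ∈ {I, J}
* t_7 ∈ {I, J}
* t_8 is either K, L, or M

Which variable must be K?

t_2

Among the 8 variables, L fits only t_8 (and all 8 values in {H, I, J, K, L, M, N, O} must be used), so t_8 = L.
The 2 variables t_6 and t_7 are confined to {I, J}, which locks those values in; drop them from t_1, t_2, t_3, t_5.
t_3 must be O (only option left). Remove O from t_1, t_2.
So K goes to t_2.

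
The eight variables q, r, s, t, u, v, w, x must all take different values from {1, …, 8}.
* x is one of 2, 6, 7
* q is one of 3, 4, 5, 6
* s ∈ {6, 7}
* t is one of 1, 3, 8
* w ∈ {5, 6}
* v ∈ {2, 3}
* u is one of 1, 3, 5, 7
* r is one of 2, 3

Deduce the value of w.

The 8 variables together cover exactly {1, 2, 3, 4, 5, 6, 7, 8} — 8 values for 8 variables — and 4 appears only in q's list, so q = 4.
The 7 still-open variables draw from only 7 values {1, 2, 3, 5, 6, 7, 8}, so each is used; only t can be 8, hence t = 8.
The 6 still-open variables together cover exactly {1, 2, 3, 5, 6, 7} — 6 values for 6 variables — and 1 appears only in u's list, so u = 1.
The 5 still-open variables together cover exactly {2, 3, 5, 6, 7} — 5 values for 5 variables — and 5 appears only in w's list, so w = 5.

5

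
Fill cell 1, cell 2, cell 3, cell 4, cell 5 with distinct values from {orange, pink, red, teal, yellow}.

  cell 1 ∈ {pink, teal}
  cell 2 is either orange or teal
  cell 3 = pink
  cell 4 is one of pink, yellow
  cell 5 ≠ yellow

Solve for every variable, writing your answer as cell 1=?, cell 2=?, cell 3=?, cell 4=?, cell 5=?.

cell 3's domain is down to {pink}, so cell 3 = pink. Strike pink from cell 1, cell 4, cell 5.
cell 4 has just one choice, so cell 4 = yellow.
cell 1's domain is down to {teal}, so cell 1 = teal. Eliminate teal elsewhere: cell 2, cell 5.
cell 2 must be orange (only option left). Eliminate orange elsewhere: cell 5.
cell 5's domain is down to {red}, so cell 5 = red.

cell 1=teal, cell 2=orange, cell 3=pink, cell 4=yellow, cell 5=red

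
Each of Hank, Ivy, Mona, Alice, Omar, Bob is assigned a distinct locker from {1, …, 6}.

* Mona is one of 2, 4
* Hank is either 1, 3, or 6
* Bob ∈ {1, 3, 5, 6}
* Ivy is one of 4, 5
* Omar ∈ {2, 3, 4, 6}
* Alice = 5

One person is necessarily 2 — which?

Mona

Alice's domain is down to {5}, so Alice = 5. Remove 5 from Ivy, Bob.
Ivy has just one choice, so Ivy = 4. So Mona, Omar can't be 4.
So 2 goes to Mona.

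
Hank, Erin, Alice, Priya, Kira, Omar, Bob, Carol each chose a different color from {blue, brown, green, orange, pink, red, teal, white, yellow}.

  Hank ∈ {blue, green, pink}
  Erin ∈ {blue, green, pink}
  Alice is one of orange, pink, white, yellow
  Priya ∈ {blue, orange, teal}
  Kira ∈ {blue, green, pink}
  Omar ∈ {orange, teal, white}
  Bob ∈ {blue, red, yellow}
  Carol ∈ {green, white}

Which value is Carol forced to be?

white

The 8 variables draw from only 8 values {blue, green, orange, pink, red, teal, white, yellow}, so each is used; only Bob can be red, hence Bob = red.
The 7 still-open variables draw from only 7 values {blue, green, orange, pink, teal, white, yellow}, so each is used; only Alice can be yellow, hence Alice = yellow.
The 3 variables Hank, Erin, Kira are confined to {blue, green, pink}, which locks those values in; drop them from Priya, Carol.
So Carol = white.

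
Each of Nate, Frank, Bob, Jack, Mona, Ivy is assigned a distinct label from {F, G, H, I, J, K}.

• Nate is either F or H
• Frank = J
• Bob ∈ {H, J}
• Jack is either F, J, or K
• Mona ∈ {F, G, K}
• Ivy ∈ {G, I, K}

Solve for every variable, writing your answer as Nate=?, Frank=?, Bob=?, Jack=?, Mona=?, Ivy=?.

Nate=F, Frank=J, Bob=H, Jack=K, Mona=G, Ivy=I

Frank must be J (only option left). Eliminate J elsewhere: Bob, Jack.
That leaves Bob = H. Remove H from Nate.
That leaves Nate = F. Eliminate F elsewhere: Jack, Mona.
Jack must be K (only option left). Remove K from Mona, Ivy.
Mona has just one choice, so Mona = G. Eliminate G elsewhere: Ivy.
Ivy must be I (only option left).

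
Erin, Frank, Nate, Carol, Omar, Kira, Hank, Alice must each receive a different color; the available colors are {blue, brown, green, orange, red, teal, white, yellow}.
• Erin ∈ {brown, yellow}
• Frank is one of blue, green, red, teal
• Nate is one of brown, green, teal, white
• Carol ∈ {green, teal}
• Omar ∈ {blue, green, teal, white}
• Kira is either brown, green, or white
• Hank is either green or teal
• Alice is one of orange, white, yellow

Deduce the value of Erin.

yellow

The 8 variables draw from only 8 values {blue, brown, green, orange, red, teal, white, yellow}, so each is used; only Alice can be orange, hence Alice = orange.
The 7 still-open variables draw from only 7 values {blue, brown, green, red, teal, white, yellow}, so each is used; only Frank can be red, hence Frank = red.
The 6 still-open variables draw from only 6 values {blue, brown, green, teal, white, yellow}, so each is used; only Omar can be blue, hence Omar = blue.
Among the 5 still-open variables, yellow fits only Erin (and all 5 values in {brown, green, teal, white, yellow} must be used), so Erin = yellow.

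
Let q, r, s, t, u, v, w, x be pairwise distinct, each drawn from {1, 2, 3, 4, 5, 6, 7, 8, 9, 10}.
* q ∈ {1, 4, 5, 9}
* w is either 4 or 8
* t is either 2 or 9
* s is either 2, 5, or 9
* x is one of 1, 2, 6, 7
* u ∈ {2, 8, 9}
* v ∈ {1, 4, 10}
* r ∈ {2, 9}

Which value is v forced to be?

10

r and t between them cover only {2, 9} — a naked pair. Remove those values from q, s, u, x.
s's domain is down to {5}, so s = 5. So q can't be 5.
u's domain is down to {8}, so u = 8. So w can't be 8.
That leaves w = 4. Remove 4 from q, v.
That leaves q = 1. Remove 1 from v, x.
So v = 10.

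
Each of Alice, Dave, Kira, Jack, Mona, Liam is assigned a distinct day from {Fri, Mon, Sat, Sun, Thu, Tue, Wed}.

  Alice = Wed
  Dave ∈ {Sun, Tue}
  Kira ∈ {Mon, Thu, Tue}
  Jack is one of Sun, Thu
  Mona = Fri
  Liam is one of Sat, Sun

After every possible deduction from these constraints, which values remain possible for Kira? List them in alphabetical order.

Alice has just one choice, so Alice = Wed.
That leaves Mona = Fri.
No further eliminations apply; Kira can still be any of Mon, Thu, Tue.

Mon, Thu, Tue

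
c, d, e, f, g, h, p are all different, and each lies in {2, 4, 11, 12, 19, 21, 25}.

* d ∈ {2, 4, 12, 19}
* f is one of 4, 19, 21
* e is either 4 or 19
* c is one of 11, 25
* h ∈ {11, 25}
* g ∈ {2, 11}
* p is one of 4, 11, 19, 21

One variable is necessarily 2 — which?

g

Among the 7 variables, 12 fits only d (and all 7 values in {2, 4, 11, 12, 19, 21, 25} must be used), so d = 12.
The 6 still-open variables together cover exactly {2, 4, 11, 19, 21, 25} — 6 values for 6 variables — and 2 appears only in g's list, so g = 2.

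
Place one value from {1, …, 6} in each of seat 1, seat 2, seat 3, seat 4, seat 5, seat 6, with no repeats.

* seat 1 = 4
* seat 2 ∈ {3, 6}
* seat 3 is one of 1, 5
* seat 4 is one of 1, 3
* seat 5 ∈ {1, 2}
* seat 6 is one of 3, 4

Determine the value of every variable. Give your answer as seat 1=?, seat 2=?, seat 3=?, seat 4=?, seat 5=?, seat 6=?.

seat 1 has just one choice, so seat 1 = 4. Remove 4 from seat 6.
seat 6 must be 3 (only option left). Eliminate 3 elsewhere: seat 2, seat 4.
That leaves seat 2 = 6.
seat 4's domain is down to {1}, so seat 4 = 1. Strike 1 from seat 3, seat 5.
seat 5 must be 2 (only option left).
seat 3 must be 5 (only option left).

seat 1=4, seat 2=6, seat 3=5, seat 4=1, seat 5=2, seat 6=3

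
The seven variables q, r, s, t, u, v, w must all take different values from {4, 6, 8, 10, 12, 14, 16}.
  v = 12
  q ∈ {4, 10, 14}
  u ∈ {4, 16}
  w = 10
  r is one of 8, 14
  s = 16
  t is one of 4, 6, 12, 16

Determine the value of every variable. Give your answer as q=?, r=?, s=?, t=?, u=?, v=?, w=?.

q=14, r=8, s=16, t=6, u=4, v=12, w=10

s has just one choice, so s = 16. Eliminate 16 elsewhere: t, u.
u has just one choice, so u = 4. Strike 4 from q, t.
v's domain is down to {12}, so v = 12. Eliminate 12 elsewhere: t.
w must be 10 (only option left). Eliminate 10 elsewhere: q.
That leaves q = 14. Remove 14 from r.
r must be 8 (only option left).
That leaves t = 6.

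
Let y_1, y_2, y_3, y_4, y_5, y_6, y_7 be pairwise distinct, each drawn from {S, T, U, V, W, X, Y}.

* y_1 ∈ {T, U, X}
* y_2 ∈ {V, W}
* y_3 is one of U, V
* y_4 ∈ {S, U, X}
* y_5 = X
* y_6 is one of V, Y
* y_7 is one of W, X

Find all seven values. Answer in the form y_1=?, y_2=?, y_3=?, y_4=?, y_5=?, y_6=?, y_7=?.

y_5 must be X (only option left). Strike X from y_1, y_4, y_7.
That leaves y_7 = W. Strike W from y_2.
y_2 must be V (only option left). Eliminate V elsewhere: y_3, y_6.
y_3's domain is down to {U}, so y_3 = U. Strike U from y_1, y_4.
y_4's domain is down to {S}, so y_4 = S.
y_6's domain is down to {Y}, so y_6 = Y.
y_1 must be T (only option left).

y_1=T, y_2=V, y_3=U, y_4=S, y_5=X, y_6=Y, y_7=W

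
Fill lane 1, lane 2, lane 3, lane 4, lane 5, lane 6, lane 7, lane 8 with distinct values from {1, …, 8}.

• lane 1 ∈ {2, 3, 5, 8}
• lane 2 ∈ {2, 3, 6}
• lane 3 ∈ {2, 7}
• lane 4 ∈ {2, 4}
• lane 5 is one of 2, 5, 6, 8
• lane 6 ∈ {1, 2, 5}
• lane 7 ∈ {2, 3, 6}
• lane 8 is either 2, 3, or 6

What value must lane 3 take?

The 8 variables draw from only 8 values {1, 2, 3, 4, 5, 6, 7, 8}, so each is used; only lane 6 can be 1, hence lane 6 = 1.
Among the 7 still-open variables, 4 fits only lane 4 (and all 7 values in {2, 3, 4, 5, 6, 7, 8} must be used), so lane 4 = 4.
The 6 still-open variables together cover exactly {2, 3, 5, 6, 7, 8} — 6 values for 6 variables — and 7 appears only in lane 3's list, so lane 3 = 7.

7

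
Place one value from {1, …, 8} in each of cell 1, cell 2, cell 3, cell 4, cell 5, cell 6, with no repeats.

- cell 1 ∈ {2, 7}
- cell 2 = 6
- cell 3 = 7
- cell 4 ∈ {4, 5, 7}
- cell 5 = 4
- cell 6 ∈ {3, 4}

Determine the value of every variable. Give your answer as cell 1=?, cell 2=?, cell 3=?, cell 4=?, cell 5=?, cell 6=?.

cell 2 has just one choice, so cell 2 = 6.
cell 3's domain is down to {7}, so cell 3 = 7. Strike 7 from cell 1, cell 4.
That leaves cell 5 = 4. So cell 4, cell 6 can't be 4.
That leaves cell 6 = 3.
That leaves cell 1 = 2.
cell 4's domain is down to {5}, so cell 4 = 5.

cell 1=2, cell 2=6, cell 3=7, cell 4=5, cell 5=4, cell 6=3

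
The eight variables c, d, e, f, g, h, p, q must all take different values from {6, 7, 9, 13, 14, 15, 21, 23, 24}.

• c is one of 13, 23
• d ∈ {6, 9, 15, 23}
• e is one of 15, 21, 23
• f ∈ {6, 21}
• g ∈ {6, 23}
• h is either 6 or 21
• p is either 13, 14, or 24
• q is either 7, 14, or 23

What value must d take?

9

f and h share exactly the 2 values {6, 21}; by pigeonhole those values go to them, so strike 6, 21 from d, e, g.
g must be 23 (only option left). Eliminate 23 elsewhere: c, d, e, q.
That leaves c = 13. So p can't be 13.
e has just one choice, so e = 15. So d can't be 15.
So d = 9.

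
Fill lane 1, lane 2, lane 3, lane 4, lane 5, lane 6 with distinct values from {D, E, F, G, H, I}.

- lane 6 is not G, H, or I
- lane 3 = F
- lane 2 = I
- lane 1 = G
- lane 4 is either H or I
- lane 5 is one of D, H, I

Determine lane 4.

lane 1 has just one choice, so lane 1 = G.
That leaves lane 2 = I. Strike I from lane 4, lane 5.
So lane 4 = H.

H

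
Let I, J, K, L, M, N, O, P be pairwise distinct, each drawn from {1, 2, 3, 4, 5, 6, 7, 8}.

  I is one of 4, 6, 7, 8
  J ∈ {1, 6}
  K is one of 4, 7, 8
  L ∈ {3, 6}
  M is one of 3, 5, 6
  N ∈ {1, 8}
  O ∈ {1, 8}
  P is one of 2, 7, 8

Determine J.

6

The 8 variables draw from only 8 values {1, 2, 3, 4, 5, 6, 7, 8}, so each is used; only P can be 2, hence P = 2.
Among the 7 still-open variables, 5 fits only M (and all 7 values in {1, 3, 4, 5, 6, 7, 8} must be used), so M = 5.
Among the 6 still-open variables, 3 fits only L (and all 6 values in {1, 3, 4, 6, 7, 8} must be used), so L = 3.
N and O share exactly the 2 values {1, 8}; by pigeonhole those values go to them, so strike 1, 8 from I, J, K.
So J = 6.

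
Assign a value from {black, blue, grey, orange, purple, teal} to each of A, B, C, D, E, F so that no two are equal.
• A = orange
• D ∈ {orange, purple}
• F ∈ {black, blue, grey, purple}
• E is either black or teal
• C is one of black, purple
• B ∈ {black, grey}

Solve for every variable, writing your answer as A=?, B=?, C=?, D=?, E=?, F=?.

A=orange, B=grey, C=black, D=purple, E=teal, F=blue

A has just one choice, so A = orange. Strike orange from D.
D has just one choice, so D = purple. Remove purple from C, F.
C has just one choice, so C = black. Eliminate black elsewhere: B, E, F.
That leaves E = teal.
B must be grey (only option left). Strike grey from F.
F's domain is down to {blue}, so F = blue.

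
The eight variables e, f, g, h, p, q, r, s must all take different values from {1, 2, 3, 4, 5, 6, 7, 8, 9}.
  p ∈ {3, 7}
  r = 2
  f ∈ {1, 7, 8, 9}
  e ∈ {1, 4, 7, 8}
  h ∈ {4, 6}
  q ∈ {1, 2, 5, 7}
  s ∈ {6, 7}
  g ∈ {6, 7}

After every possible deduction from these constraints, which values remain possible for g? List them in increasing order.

6, 7

r has just one choice, so r = 2. So q can't be 2.
g and s between them cover only {6, 7} — a naked pair. Remove those values from e, f, h, p, q.
That leaves h = 4. Eliminate 4 elsewhere: e.
p has just one choice, so p = 3.
No further eliminations apply; g can still be any of 6, 7.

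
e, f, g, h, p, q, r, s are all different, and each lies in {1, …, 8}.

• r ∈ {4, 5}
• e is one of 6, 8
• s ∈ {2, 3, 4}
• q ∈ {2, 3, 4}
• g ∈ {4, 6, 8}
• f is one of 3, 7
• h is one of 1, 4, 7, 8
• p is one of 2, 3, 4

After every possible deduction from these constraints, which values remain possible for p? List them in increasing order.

2, 3, 4

Among the 8 variables, 1 fits only h (and all 8 values in {1, 2, 3, 4, 5, 6, 7, 8} must be used), so h = 1.
The 7 still-open variables draw from only 7 values {2, 3, 4, 5, 6, 7, 8}, so each is used; only r can be 5, hence r = 5.
Among the 6 still-open variables, 7 fits only f (and all 6 values in {2, 3, 4, 6, 7, 8} must be used), so f = 7.
p, q, s between them cover only {2, 3, 4} — a naked triple. Remove those values from g.
No further eliminations apply; p can still be any of 2, 3, 4.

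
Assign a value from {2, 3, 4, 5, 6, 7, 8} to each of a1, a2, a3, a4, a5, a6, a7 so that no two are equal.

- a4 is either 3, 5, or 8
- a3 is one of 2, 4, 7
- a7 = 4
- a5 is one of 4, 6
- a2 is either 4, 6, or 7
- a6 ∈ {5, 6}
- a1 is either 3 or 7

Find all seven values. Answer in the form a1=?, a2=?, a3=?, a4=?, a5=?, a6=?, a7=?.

a7 must be 4 (only option left). So a2, a3, a5 can't be 4.
a5 has just one choice, so a5 = 6. Eliminate 6 elsewhere: a2, a6.
a6 has just one choice, so a6 = 5. Strike 5 from a4.
a2's domain is down to {7}, so a2 = 7. Eliminate 7 elsewhere: a1, a3.
a3 must be 2 (only option left).
a1 has just one choice, so a1 = 3. Remove 3 from a4.
a4's domain is down to {8}, so a4 = 8.

a1=3, a2=7, a3=2, a4=8, a5=6, a6=5, a7=4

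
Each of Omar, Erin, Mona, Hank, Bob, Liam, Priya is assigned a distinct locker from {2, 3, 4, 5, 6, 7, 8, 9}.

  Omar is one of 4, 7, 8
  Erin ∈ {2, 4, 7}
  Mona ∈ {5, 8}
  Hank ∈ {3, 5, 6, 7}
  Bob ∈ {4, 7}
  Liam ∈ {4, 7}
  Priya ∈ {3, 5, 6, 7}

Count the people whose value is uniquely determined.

3

Among the 7 variables, 2 fits only Erin (and all 7 values in {2, 3, 4, 5, 6, 7, 8} must be used), so Erin = 2.
Bob and Liam share exactly the 2 values {4, 7}; by pigeonhole those values go to them, so strike 4, 7 from Omar, Hank, Priya.
Omar's domain is down to {8}, so Omar = 8. So Mona can't be 8.
That leaves Mona = 5. So Hank, Priya can't be 5.
Determined: Omar=8, Erin=2, Mona=5. The other people each still have more than one consistent value. That makes 3.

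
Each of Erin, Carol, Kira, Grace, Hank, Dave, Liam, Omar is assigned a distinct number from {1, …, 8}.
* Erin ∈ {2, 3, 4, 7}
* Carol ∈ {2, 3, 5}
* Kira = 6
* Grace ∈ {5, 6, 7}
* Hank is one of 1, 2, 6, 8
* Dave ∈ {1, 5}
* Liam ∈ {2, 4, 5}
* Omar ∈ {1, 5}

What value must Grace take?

Kira's domain is down to {6}, so Kira = 6. Remove 6 from Grace, Hank.
Among the 7 still-open variables, 8 fits only Hank (and all 7 values in {1, 2, 3, 4, 5, 7, 8} must be used), so Hank = 8.
Dave and Omar between them cover only {1, 5} — a naked pair. Remove those values from Carol, Grace, Liam.
So Grace = 7.

7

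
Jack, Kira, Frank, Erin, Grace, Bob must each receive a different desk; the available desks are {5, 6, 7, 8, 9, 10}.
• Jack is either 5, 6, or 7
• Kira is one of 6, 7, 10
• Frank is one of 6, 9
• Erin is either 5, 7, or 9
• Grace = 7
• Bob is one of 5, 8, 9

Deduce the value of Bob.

Grace's domain is down to {7}, so Grace = 7. So Jack, Kira, Erin can't be 7.
Among the 5 still-open variables, 8 fits only Bob (and all 5 values in {5, 6, 8, 9, 10} must be used), so Bob = 8.

8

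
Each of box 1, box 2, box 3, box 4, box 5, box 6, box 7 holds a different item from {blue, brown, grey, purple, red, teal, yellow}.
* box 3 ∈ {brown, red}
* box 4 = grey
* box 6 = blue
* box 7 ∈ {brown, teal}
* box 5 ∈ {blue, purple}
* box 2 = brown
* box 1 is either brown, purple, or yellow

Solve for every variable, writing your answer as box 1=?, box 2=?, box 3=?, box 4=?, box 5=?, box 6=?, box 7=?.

box 2 must be brown (only option left). So box 1, box 3, box 7 can't be brown.
That leaves box 3 = red.
That leaves box 4 = grey.
box 6 has just one choice, so box 6 = blue. So box 5 can't be blue.
box 7's domain is down to {teal}, so box 7 = teal.
That leaves box 5 = purple. Remove purple from box 1.
box 1 must be yellow (only option left).

box 1=yellow, box 2=brown, box 3=red, box 4=grey, box 5=purple, box 6=blue, box 7=teal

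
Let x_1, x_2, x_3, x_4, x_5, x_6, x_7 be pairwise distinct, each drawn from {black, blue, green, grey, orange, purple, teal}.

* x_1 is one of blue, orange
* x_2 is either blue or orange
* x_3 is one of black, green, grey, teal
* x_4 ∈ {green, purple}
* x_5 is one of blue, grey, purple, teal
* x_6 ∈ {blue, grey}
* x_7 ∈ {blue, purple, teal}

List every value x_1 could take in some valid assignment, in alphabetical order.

blue, orange

Among the 7 variables, black fits only x_3 (and all 7 values in {black, blue, green, grey, orange, purple, teal} must be used), so x_3 = black.
The 6 still-open variables draw from only 6 values {blue, green, grey, orange, purple, teal}, so each is used; only x_4 can be green, hence x_4 = green.
x_1 and x_2 share exactly the 2 values {blue, orange}; by pigeonhole those values go to them, so strike blue, orange from x_5, x_6, x_7.
x_6 has just one choice, so x_6 = grey. So x_5 can't be grey.
No further eliminations apply; x_1 can still be any of blue, orange.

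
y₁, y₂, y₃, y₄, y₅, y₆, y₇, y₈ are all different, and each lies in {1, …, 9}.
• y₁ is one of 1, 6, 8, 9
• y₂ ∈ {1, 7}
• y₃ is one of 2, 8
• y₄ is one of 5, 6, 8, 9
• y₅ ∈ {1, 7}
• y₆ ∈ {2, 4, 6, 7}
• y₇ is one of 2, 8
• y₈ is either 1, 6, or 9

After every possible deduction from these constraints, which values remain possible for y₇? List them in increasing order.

2, 8

The 8 variables together cover exactly {1, 2, 4, 5, 6, 7, 8, 9} — 8 values for 8 variables — and 4 appears only in y₆'s list, so y₆ = 4.
The 7 still-open variables draw from only 7 values {1, 2, 5, 6, 7, 8, 9}, so each is used; only y₄ can be 5, hence y₄ = 5.
y₂ and y₅ between them cover only {1, 7} — a naked pair. Remove those values from y₁, y₈.
y₃ and y₇ between them cover only {2, 8} — a naked pair. Remove those values from y₁.
No further eliminations apply; y₇ can still be any of 2, 8.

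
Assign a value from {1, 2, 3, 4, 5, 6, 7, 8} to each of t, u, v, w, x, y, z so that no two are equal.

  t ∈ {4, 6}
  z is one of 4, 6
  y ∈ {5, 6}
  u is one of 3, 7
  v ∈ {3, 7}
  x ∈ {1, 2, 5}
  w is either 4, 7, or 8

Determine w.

8

t and z share exactly the 2 values {4, 6}; by pigeonhole those values go to them, so strike 4, 6 from w, y.
That leaves y = 5. Remove 5 from x.
The 2 variables u and v are confined to {3, 7}, which locks those values in; drop them from w.
So w = 8.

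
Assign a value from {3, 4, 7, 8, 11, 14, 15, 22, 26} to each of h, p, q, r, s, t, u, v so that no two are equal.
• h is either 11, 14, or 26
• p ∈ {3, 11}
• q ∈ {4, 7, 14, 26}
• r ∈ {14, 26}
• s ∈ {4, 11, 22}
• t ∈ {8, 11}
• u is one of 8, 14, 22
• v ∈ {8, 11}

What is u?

22

Among the 8 variables, 3 fits only p (and all 8 values in {3, 4, 7, 8, 11, 14, 22, 26} must be used), so p = 3.
The 7 still-open variables draw from only 7 values {4, 7, 8, 11, 14, 22, 26}, so each is used; only q can be 7, hence q = 7.
The 6 still-open variables together cover exactly {4, 8, 11, 14, 22, 26} — 6 values for 6 variables — and 4 appears only in s's list, so s = 4.
The 5 still-open variables together cover exactly {8, 11, 14, 22, 26} — 5 values for 5 variables — and 22 appears only in u's list, so u = 22.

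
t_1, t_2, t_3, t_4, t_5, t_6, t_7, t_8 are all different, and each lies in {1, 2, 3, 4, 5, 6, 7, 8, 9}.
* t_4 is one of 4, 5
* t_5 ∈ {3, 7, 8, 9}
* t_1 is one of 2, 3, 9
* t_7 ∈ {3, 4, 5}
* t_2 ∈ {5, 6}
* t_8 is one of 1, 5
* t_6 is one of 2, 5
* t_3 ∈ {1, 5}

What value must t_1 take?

The 2 variables t_3 and t_8 are confined to {1, 5}, which locks those values in; drop them from t_2, t_4, t_6, t_7.
t_2's domain is down to {6}, so t_2 = 6.
That leaves t_4 = 4. So t_7 can't be 4.
t_6 has just one choice, so t_6 = 2. Strike 2 from t_1.
t_7 must be 3 (only option left). Strike 3 from t_1, t_5.
So t_1 = 9.

9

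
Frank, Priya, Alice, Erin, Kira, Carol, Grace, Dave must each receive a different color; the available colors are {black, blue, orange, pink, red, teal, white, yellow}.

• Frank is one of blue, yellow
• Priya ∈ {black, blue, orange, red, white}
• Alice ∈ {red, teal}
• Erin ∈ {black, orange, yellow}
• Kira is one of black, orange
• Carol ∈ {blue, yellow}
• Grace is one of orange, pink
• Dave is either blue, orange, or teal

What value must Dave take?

The 8 variables draw from only 8 values {black, blue, orange, pink, red, teal, white, yellow}, so each is used; only Grace can be pink, hence Grace = pink.
The 7 still-open variables together cover exactly {black, blue, orange, red, teal, white, yellow} — 7 values for 7 variables — and white appears only in Priya's list, so Priya = white.
Among the 6 still-open variables, red fits only Alice (and all 6 values in {black, blue, orange, red, teal, yellow} must be used), so Alice = red.
The 5 still-open variables together cover exactly {black, blue, orange, teal, yellow} — 5 values for 5 variables — and teal appears only in Dave's list, so Dave = teal.

teal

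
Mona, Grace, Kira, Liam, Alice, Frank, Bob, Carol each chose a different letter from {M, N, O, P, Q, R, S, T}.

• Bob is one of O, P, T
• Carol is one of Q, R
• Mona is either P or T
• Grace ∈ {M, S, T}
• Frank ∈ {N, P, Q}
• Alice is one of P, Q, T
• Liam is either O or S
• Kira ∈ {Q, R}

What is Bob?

O

The 8 variables draw from only 8 values {M, N, O, P, Q, R, S, T}, so each is used; only Grace can be M, hence Grace = M.
The 7 still-open variables together cover exactly {N, O, P, Q, R, S, T} — 7 values for 7 variables — and N appears only in Frank's list, so Frank = N.
Among the 6 still-open variables, S fits only Liam (and all 6 values in {O, P, Q, R, S, T} must be used), so Liam = S.
The 5 still-open variables together cover exactly {O, P, Q, R, T} — 5 values for 5 variables — and O appears only in Bob's list, so Bob = O.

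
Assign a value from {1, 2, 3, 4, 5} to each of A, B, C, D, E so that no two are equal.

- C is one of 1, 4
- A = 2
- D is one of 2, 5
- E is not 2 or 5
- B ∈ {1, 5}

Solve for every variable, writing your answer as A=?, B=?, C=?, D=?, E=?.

A has just one choice, so A = 2. Eliminate 2 elsewhere: D.
That leaves D = 5. So B can't be 5.
That leaves B = 1. Strike 1 from C, E.
That leaves C = 4. Strike 4 from E.
That leaves E = 3.

A=2, B=1, C=4, D=5, E=3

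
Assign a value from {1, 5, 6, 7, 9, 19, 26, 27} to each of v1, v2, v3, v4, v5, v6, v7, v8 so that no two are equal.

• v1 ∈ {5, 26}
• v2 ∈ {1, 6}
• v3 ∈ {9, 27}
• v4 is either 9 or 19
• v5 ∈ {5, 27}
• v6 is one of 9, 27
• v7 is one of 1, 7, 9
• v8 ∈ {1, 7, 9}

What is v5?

Among the 8 variables, 6 fits only v2 (and all 8 values in {1, 5, 6, 7, 9, 19, 26, 27} must be used), so v2 = 6.
The 7 still-open variables together cover exactly {1, 5, 7, 9, 19, 26, 27} — 7 values for 7 variables — and 19 appears only in v4's list, so v4 = 19.
The 6 still-open variables together cover exactly {1, 5, 7, 9, 26, 27} — 6 values for 6 variables — and 26 appears only in v1's list, so v1 = 26.
The 5 still-open variables together cover exactly {1, 5, 7, 9, 27} — 5 values for 5 variables — and 5 appears only in v5's list, so v5 = 5.

5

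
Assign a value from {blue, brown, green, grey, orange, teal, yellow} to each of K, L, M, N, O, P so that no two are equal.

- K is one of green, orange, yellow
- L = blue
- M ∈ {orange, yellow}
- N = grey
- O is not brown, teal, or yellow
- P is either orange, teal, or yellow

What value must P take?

L's domain is down to {blue}, so L = blue. Eliminate blue elsewhere: O.
N must be grey (only option left). Eliminate grey elsewhere: O.
The 4 still-open variables draw from only 4 values {green, orange, teal, yellow}, so each is used; only P can be teal, hence P = teal.

teal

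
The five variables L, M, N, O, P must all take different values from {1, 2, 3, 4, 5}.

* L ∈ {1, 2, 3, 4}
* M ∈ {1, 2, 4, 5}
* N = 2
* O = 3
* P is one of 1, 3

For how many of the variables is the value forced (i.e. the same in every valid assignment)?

5

N must be 2 (only option left). Eliminate 2 elsewhere: L, M.
O has just one choice, so O = 3. Remove 3 from L, P.
That leaves P = 1. Strike 1 from L, M.
L has just one choice, so L = 4. So M can't be 4.
M's domain is down to {5}, so M = 5.
Every variable is fixed: L=4, M=5, N=2, O=3, P=1. That makes 5.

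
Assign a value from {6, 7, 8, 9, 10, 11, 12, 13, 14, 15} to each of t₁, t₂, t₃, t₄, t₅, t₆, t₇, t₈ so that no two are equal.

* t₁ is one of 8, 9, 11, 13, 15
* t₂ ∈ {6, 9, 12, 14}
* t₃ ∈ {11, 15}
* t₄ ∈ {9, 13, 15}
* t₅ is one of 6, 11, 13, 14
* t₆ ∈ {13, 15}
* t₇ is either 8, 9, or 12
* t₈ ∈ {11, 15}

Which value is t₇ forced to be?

12

t₃ and t₈ between them cover only {11, 15} — a naked pair. Remove those values from t₁, t₄, t₅, t₆.
t₆ has just one choice, so t₆ = 13. Remove 13 from t₁, t₄, t₅.
t₄ must be 9 (only option left). So t₁, t₂, t₇ can't be 9.
That leaves t₁ = 8. So t₇ can't be 8.
So t₇ = 12.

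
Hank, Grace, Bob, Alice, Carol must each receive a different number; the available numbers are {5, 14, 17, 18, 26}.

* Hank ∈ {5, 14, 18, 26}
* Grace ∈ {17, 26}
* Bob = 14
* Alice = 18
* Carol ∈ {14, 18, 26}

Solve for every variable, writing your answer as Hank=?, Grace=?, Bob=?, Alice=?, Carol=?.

Hank=5, Grace=17, Bob=14, Alice=18, Carol=26

Bob has just one choice, so Bob = 14. Remove 14 from Hank, Carol.
Alice has just one choice, so Alice = 18. So Hank, Carol can't be 18.
Carol must be 26 (only option left). Strike 26 from Hank, Grace.
Hank's domain is down to {5}, so Hank = 5.
Grace has just one choice, so Grace = 17.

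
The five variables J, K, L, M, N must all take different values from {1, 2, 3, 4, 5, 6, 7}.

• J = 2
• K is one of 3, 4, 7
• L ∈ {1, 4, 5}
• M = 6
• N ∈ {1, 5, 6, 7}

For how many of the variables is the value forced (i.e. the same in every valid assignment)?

2

J's domain is down to {2}, so J = 2.
M has just one choice, so M = 6. Remove 6 from N.
Determined: J=2, M=6. The other variables each still have more than one consistent value. That makes 2.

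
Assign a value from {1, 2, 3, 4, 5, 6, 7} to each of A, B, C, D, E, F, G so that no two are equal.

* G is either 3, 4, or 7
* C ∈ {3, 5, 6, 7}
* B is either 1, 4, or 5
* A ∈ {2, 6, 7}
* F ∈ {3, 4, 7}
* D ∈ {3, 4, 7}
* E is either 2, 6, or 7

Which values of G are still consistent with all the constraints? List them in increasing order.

3, 4, 7

The 7 variables together cover exactly {1, 2, 3, 4, 5, 6, 7} — 7 values for 7 variables — and 1 appears only in B's list, so B = 1.
The 6 still-open variables together cover exactly {2, 3, 4, 5, 6, 7} — 6 values for 6 variables — and 5 appears only in C's list, so C = 5.
The 3 variables D, F, G are confined to {3, 4, 7}, which locks those values in; drop them from A, E.
No further eliminations apply; G can still be any of 3, 4, 7.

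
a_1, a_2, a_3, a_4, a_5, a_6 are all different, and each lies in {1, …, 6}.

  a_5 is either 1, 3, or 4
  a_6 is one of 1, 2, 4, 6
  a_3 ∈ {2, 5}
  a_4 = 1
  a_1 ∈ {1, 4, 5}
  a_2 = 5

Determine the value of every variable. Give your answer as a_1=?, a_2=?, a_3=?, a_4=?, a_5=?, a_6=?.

a_2 has just one choice, so a_2 = 5. Remove 5 from a_1, a_3.
a_3 has just one choice, so a_3 = 2. Remove 2 from a_6.
a_4 has just one choice, so a_4 = 1. Eliminate 1 elsewhere: a_1, a_5, a_6.
a_1 has just one choice, so a_1 = 4. Eliminate 4 elsewhere: a_5, a_6.
a_5's domain is down to {3}, so a_5 = 3.
a_6 must be 6 (only option left).

a_1=4, a_2=5, a_3=2, a_4=1, a_5=3, a_6=6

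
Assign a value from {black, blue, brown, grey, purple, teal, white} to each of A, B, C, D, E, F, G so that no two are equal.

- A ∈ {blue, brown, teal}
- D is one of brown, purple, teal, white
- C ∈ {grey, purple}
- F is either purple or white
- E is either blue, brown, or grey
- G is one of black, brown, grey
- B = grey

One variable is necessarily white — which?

F

B has just one choice, so B = grey. Eliminate grey elsewhere: C, E, G.
C must be purple (only option left). Strike purple from D, F.
So white goes to F.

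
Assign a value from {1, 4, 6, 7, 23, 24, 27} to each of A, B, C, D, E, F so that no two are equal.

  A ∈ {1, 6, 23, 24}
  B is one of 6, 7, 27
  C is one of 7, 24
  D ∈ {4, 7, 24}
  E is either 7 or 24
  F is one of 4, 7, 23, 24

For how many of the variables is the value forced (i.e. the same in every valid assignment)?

2

C and E between them cover only {7, 24} — a naked pair. Remove those values from A, B, D, F.
D must be 4 (only option left). So F can't be 4.
F's domain is down to {23}, so F = 23. So A can't be 23.
Determined: D=4, F=23. The other variables each still have more than one consistent value. That makes 2.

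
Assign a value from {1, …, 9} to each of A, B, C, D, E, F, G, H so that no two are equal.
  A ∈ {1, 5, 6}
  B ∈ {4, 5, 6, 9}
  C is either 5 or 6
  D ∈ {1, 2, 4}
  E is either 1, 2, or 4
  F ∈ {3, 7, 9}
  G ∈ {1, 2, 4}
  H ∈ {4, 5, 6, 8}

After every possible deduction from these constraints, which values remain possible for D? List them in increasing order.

1, 2, 4

D, E, G share exactly the 3 values {1, 2, 4}; by pigeonhole those values go to them, so strike 1, 2, 4 from A, B, H.
A and C between them cover only {5, 6} — a naked pair. Remove those values from B, H.
That leaves B = 9. Eliminate 9 elsewhere: F.
H has just one choice, so H = 8.
No further eliminations apply; D can still be any of 1, 2, 4.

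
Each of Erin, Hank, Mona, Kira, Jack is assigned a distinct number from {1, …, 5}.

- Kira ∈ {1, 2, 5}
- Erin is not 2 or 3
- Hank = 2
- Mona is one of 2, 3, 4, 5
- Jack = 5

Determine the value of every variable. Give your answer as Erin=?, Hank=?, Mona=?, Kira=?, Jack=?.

Erin=4, Hank=2, Mona=3, Kira=1, Jack=5

Hank must be 2 (only option left). Remove 2 from Mona, Kira.
Jack must be 5 (only option left). Remove 5 from Erin, Mona, Kira.
Kira's domain is down to {1}, so Kira = 1. So Erin can't be 1.
That leaves Erin = 4. Strike 4 from Mona.
Mona must be 3 (only option left).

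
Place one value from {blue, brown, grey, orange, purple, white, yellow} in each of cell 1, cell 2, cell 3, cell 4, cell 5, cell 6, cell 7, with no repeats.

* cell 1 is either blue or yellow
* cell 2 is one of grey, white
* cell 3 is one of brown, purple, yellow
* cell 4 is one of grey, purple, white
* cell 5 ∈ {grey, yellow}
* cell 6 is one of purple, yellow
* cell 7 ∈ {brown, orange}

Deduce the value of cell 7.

orange

The 7 variables draw from only 7 values {blue, brown, grey, orange, purple, white, yellow}, so each is used; only cell 1 can be blue, hence cell 1 = blue.
The 6 still-open variables draw from only 6 values {brown, grey, orange, purple, white, yellow}, so each is used; only cell 7 can be orange, hence cell 7 = orange.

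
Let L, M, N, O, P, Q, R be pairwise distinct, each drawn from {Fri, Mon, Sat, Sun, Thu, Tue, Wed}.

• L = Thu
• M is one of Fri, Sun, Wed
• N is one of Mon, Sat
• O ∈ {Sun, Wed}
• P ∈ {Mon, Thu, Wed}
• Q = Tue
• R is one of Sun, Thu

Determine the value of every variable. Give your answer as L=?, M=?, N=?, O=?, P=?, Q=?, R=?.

L must be Thu (only option left). Eliminate Thu elsewhere: P, R.
Q has just one choice, so Q = Tue.
That leaves R = Sun. Eliminate Sun elsewhere: M, O.
O's domain is down to {Wed}, so O = Wed. Eliminate Wed elsewhere: M, P.
P's domain is down to {Mon}, so P = Mon. So N can't be Mon.
M must be Fri (only option left).
That leaves N = Sat.

L=Thu, M=Fri, N=Sat, O=Wed, P=Mon, Q=Tue, R=Sun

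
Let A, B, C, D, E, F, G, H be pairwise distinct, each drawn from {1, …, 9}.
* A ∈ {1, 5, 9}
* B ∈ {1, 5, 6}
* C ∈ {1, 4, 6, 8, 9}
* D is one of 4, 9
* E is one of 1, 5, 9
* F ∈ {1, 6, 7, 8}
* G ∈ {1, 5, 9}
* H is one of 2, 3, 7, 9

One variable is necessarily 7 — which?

F

The 3 variables A, E, G are confined to {1, 5, 9}, which locks those values in; drop them from B, C, D, F, H.
That leaves B = 6. Remove 6 from C, F.
D's domain is down to {4}, so D = 4. Remove 4 from C.
That leaves C = 8. Eliminate 8 elsewhere: F.
So 7 goes to F.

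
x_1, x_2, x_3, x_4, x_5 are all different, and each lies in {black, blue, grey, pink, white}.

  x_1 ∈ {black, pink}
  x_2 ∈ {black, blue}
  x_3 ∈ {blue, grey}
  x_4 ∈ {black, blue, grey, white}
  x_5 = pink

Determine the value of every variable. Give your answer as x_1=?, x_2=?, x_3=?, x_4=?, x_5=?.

x_5's domain is down to {pink}, so x_5 = pink. Strike pink from x_1.
x_1 has just one choice, so x_1 = black. Remove black from x_2, x_4.
x_2 must be blue (only option left). Strike blue from x_3, x_4.
x_3's domain is down to {grey}, so x_3 = grey. Eliminate grey elsewhere: x_4.
x_4 must be white (only option left).

x_1=black, x_2=blue, x_3=grey, x_4=white, x_5=pink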